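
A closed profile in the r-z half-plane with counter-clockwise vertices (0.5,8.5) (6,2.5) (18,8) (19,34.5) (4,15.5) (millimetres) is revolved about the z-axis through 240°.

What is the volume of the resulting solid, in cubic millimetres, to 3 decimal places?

Volume = 14534.578 mm³

Profile (r,z), 5 vertices: (0.5,8.5) (6,2.5) (18,8) (19,34.5) (4,15.5)
edge 0: (0.5,8.5)→(6,2.5)  cross = 0.5·2.5 − 6·8.5 = -49.7500; (r_i+r_j)·cross = 6.5·-49.7500 = -323.3750
edge 1: (6,2.5)→(18,8)  cross = 6·8 − 18·2.5 = 3.0000; (r_i+r_j)·cross = 24·3.0000 = 72.0000
edge 2: (18,8)→(19,34.5)  cross = 18·34.5 − 19·8 = 469.0000; (r_i+r_j)·cross = 37·469.0000 = 17353.0000
edge 3: (19,34.5)→(4,15.5)  cross = 19·15.5 − 4·34.5 = 156.5000; (r_i+r_j)·cross = 23·156.5000 = 3599.5000
edge 4: (4,15.5)→(0.5,8.5)  cross = 4·8.5 − 0.5·15.5 = 26.2500; (r_i+r_j)·cross = 4.5·26.2500 = 118.1250
Σcross = 605.0000 → A = |Σcross|/2 = 302.5000 mm²
Σ(r_i+r_j)·cross = 20819.2500 → first moment M = |Σ|/6 = 3469.8750
R_c = M/A = 3469.8750/302.5000 = 11.4707 mm
θ = 240° = 4.188790 rad
V = θ·R_c·A = 4.188790·11.4707·302.5000 = 14534.578 mm³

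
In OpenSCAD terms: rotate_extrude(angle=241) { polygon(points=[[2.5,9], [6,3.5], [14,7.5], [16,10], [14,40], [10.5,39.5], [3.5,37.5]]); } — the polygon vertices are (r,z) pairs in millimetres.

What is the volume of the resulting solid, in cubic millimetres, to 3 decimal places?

Profile (r,z), 7 vertices: (2.5,9) (6,3.5) (14,7.5) (16,10) (14,40) (10.5,39.5) (3.5,37.5)
edge 0: (2.5,9)→(6,3.5)  cross = 2.5·3.5 − 6·9 = -45.2500; (r_i+r_j)·cross = 8.5·-45.2500 = -384.6250
edge 1: (6,3.5)→(14,7.5)  cross = 6·7.5 − 14·3.5 = -4.0000; (r_i+r_j)·cross = 20·-4.0000 = -80.0000
edge 2: (14,7.5)→(16,10)  cross = 14·10 − 16·7.5 = 20.0000; (r_i+r_j)·cross = 30·20.0000 = 600.0000
edge 3: (16,10)→(14,40)  cross = 16·40 − 14·10 = 500.0000; (r_i+r_j)·cross = 30·500.0000 = 15000.0000
edge 4: (14,40)→(10.5,39.5)  cross = 14·39.5 − 10.5·40 = 133.0000; (r_i+r_j)·cross = 24.5·133.0000 = 3258.5000
edge 5: (10.5,39.5)→(3.5,37.5)  cross = 10.5·37.5 − 3.5·39.5 = 255.5000; (r_i+r_j)·cross = 14·255.5000 = 3577.0000
edge 6: (3.5,37.5)→(2.5,9)  cross = 3.5·9 − 2.5·37.5 = -62.2500; (r_i+r_j)·cross = 6·-62.2500 = -373.5000
Σcross = 797.0000 → A = |Σcross|/2 = 398.5000 mm²
Σ(r_i+r_j)·cross = 21597.3750 → first moment M = |Σ|/6 = 3599.5625
R_c = M/A = 3599.5625/398.5000 = 9.0328 mm
θ = 241° = 4.206243 rad
V = θ·R_c·A = 4.206243·9.0328·398.5000 = 15140.636 mm³

Volume = 15140.636 mm³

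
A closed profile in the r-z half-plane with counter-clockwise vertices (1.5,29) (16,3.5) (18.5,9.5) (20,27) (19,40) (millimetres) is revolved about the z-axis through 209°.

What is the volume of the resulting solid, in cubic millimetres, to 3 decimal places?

Profile (r,z), 5 vertices: (1.5,29) (16,3.5) (18.5,9.5) (20,27) (19,40)
edge 0: (1.5,29)→(16,3.5)  cross = 1.5·3.5 − 16·29 = -458.7500; (r_i+r_j)·cross = 17.5·-458.7500 = -8028.1250
edge 1: (16,3.5)→(18.5,9.5)  cross = 16·9.5 − 18.5·3.5 = 87.2500; (r_i+r_j)·cross = 34.5·87.2500 = 3010.1250
edge 2: (18.5,9.5)→(20,27)  cross = 18.5·27 − 20·9.5 = 309.5000; (r_i+r_j)·cross = 38.5·309.5000 = 11915.7500
edge 3: (20,27)→(19,40)  cross = 20·40 − 19·27 = 287.0000; (r_i+r_j)·cross = 39·287.0000 = 11193.0000
edge 4: (19,40)→(1.5,29)  cross = 19·29 − 1.5·40 = 491.0000; (r_i+r_j)·cross = 20.5·491.0000 = 10065.5000
Σcross = 716.0000 → A = |Σcross|/2 = 358.0000 mm²
Σ(r_i+r_j)·cross = 28156.2500 → first moment M = |Σ|/6 = 4692.7083
R_c = M/A = 4692.7083/358.0000 = 13.1081 mm
θ = 209° = 3.647738 rad
V = θ·R_c·A = 3.647738·13.1081·358.0000 = 17117.771 mm³

Volume = 17117.771 mm³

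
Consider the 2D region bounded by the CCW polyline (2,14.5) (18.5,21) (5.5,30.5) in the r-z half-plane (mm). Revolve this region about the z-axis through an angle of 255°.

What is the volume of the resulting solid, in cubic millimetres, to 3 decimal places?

Profile (r,z), 3 vertices: (2,14.5) (18.5,21) (5.5,30.5)
edge 0: (2,14.5)→(18.5,21)  cross = 2·21 − 18.5·14.5 = -226.2500; (r_i+r_j)·cross = 20.5·-226.2500 = -4638.1250
edge 1: (18.5,21)→(5.5,30.5)  cross = 18.5·30.5 − 5.5·21 = 448.7500; (r_i+r_j)·cross = 24·448.7500 = 10770.0000
edge 2: (5.5,30.5)→(2,14.5)  cross = 5.5·14.5 − 2·30.5 = 18.7500; (r_i+r_j)·cross = 7.5·18.7500 = 140.6250
Σcross = 241.2500 → A = |Σcross|/2 = 120.6250 mm²
Σ(r_i+r_j)·cross = 6272.5000 → first moment M = |Σ|/6 = 1045.4167
R_c = M/A = 1045.4167/120.6250 = 8.6667 mm
θ = 255° = 4.450590 rad
V = θ·R_c·A = 4.450590·8.6667·120.6250 = 4652.721 mm³

Volume = 4652.721 mm³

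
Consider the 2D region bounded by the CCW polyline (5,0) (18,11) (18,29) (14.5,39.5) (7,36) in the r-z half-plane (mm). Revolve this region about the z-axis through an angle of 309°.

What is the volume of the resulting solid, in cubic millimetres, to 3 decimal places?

Volume = 22910.200 mm³

Profile (r,z), 5 vertices: (5,0) (18,11) (18,29) (14.5,39.5) (7,36)
edge 0: (5,0)→(18,11)  cross = 5·11 − 18·0 = 55.0000; (r_i+r_j)·cross = 23·55.0000 = 1265.0000
edge 1: (18,11)→(18,29)  cross = 18·29 − 18·11 = 324.0000; (r_i+r_j)·cross = 36·324.0000 = 11664.0000
edge 2: (18,29)→(14.5,39.5)  cross = 18·39.5 − 14.5·29 = 290.5000; (r_i+r_j)·cross = 32.5·290.5000 = 9441.2500
edge 3: (14.5,39.5)→(7,36)  cross = 14.5·36 − 7·39.5 = 245.5000; (r_i+r_j)·cross = 21.5·245.5000 = 5278.2500
edge 4: (7,36)→(5,0)  cross = 7·0 − 5·36 = -180.0000; (r_i+r_j)·cross = 12·-180.0000 = -2160.0000
Σcross = 735.0000 → A = |Σcross|/2 = 367.5000 mm²
Σ(r_i+r_j)·cross = 25488.5000 → first moment M = |Σ|/6 = 4248.0833
R_c = M/A = 4248.0833/367.5000 = 11.5594 mm
θ = 309° = 5.393067 rad
V = θ·R_c·A = 5.393067·11.5594·367.5000 = 22910.200 mm³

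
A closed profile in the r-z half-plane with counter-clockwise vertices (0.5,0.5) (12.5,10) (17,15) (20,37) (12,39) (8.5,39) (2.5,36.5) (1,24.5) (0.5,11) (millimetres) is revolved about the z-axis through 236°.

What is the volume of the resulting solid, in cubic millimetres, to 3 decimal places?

Profile (r,z), 9 vertices: (0.5,0.5) (12.5,10) (17,15) (20,37) (12,39) (8.5,39) (2.5,36.5) (1,24.5) (0.5,11)
edge 0: (0.5,0.5)→(12.5,10)  cross = 0.5·10 − 12.5·0.5 = -1.2500; (r_i+r_j)·cross = 13·-1.2500 = -16.2500
edge 1: (12.5,10)→(17,15)  cross = 12.5·15 − 17·10 = 17.5000; (r_i+r_j)·cross = 29.5·17.5000 = 516.2500
edge 2: (17,15)→(20,37)  cross = 17·37 − 20·15 = 329.0000; (r_i+r_j)·cross = 37·329.0000 = 12173.0000
edge 3: (20,37)→(12,39)  cross = 20·39 − 12·37 = 336.0000; (r_i+r_j)·cross = 32·336.0000 = 10752.0000
edge 4: (12,39)→(8.5,39)  cross = 12·39 − 8.5·39 = 136.5000; (r_i+r_j)·cross = 20.5·136.5000 = 2798.2500
edge 5: (8.5,39)→(2.5,36.5)  cross = 8.5·36.5 − 2.5·39 = 212.7500; (r_i+r_j)·cross = 11·212.7500 = 2340.2500
edge 6: (2.5,36.5)→(1,24.5)  cross = 2.5·24.5 − 1·36.5 = 24.7500; (r_i+r_j)·cross = 3.5·24.7500 = 86.6250
edge 7: (1,24.5)→(0.5,11)  cross = 1·11 − 0.5·24.5 = -1.2500; (r_i+r_j)·cross = 1.5·-1.2500 = -1.8750
edge 8: (0.5,11)→(0.5,0.5)  cross = 0.5·0.5 − 0.5·11 = -5.2500; (r_i+r_j)·cross = 1·-5.2500 = -5.2500
Σcross = 1048.7500 → A = |Σcross|/2 = 524.3750 mm²
Σ(r_i+r_j)·cross = 28643.0000 → first moment M = |Σ|/6 = 4773.8333
R_c = M/A = 4773.8333/524.3750 = 9.1039 mm
θ = 236° = 4.118977 rad
V = θ·R_c·A = 4.118977·9.1039·524.3750 = 19663.310 mm³

Volume = 19663.310 mm³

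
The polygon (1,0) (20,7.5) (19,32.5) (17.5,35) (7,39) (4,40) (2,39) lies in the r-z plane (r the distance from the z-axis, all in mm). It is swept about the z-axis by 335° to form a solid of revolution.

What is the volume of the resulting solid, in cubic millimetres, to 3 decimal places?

Profile (r,z), 7 vertices: (1,0) (20,7.5) (19,32.5) (17.5,35) (7,39) (4,40) (2,39)
edge 0: (1,0)→(20,7.5)  cross = 1·7.5 − 20·0 = 7.5000; (r_i+r_j)·cross = 21·7.5000 = 157.5000
edge 1: (20,7.5)→(19,32.5)  cross = 20·32.5 − 19·7.5 = 507.5000; (r_i+r_j)·cross = 39·507.5000 = 19792.5000
edge 2: (19,32.5)→(17.5,35)  cross = 19·35 − 17.5·32.5 = 96.2500; (r_i+r_j)·cross = 36.5·96.2500 = 3513.1250
edge 3: (17.5,35)→(7,39)  cross = 17.5·39 − 7·35 = 437.5000; (r_i+r_j)·cross = 24.5·437.5000 = 10718.7500
edge 4: (7,39)→(4,40)  cross = 7·40 − 4·39 = 124.0000; (r_i+r_j)·cross = 11·124.0000 = 1364.0000
edge 5: (4,40)→(2,39)  cross = 4·39 − 2·40 = 76.0000; (r_i+r_j)·cross = 6·76.0000 = 456.0000
edge 6: (2,39)→(1,0)  cross = 2·0 − 1·39 = -39.0000; (r_i+r_j)·cross = 3·-39.0000 = -117.0000
Σcross = 1209.7500 → A = |Σcross|/2 = 604.8750 mm²
Σ(r_i+r_j)·cross = 35884.8750 → first moment M = |Σ|/6 = 5980.8125
R_c = M/A = 5980.8125/604.8750 = 9.8877 mm
θ = 335° = 5.846853 rad
V = θ·R_c·A = 5.846853·9.8877·604.8750 = 34968.931 mm³

Volume = 34968.931 mm³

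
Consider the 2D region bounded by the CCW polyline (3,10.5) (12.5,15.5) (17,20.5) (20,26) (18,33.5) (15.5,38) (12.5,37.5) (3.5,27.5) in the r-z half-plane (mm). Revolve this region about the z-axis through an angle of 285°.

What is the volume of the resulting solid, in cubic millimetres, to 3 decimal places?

Volume = 15692.943 mm³

Profile (r,z), 8 vertices: (3,10.5) (12.5,15.5) (17,20.5) (20,26) (18,33.5) (15.5,38) (12.5,37.5) (3.5,27.5)
edge 0: (3,10.5)→(12.5,15.5)  cross = 3·15.5 − 12.5·10.5 = -84.7500; (r_i+r_j)·cross = 15.5·-84.7500 = -1313.6250
edge 1: (12.5,15.5)→(17,20.5)  cross = 12.5·20.5 − 17·15.5 = -7.2500; (r_i+r_j)·cross = 29.5·-7.2500 = -213.8750
edge 2: (17,20.5)→(20,26)  cross = 17·26 − 20·20.5 = 32.0000; (r_i+r_j)·cross = 37·32.0000 = 1184.0000
edge 3: (20,26)→(18,33.5)  cross = 20·33.5 − 18·26 = 202.0000; (r_i+r_j)·cross = 38·202.0000 = 7676.0000
edge 4: (18,33.5)→(15.5,38)  cross = 18·38 − 15.5·33.5 = 164.7500; (r_i+r_j)·cross = 33.5·164.7500 = 5519.1250
edge 5: (15.5,38)→(12.5,37.5)  cross = 15.5·37.5 − 12.5·38 = 106.2500; (r_i+r_j)·cross = 28·106.2500 = 2975.0000
edge 6: (12.5,37.5)→(3.5,27.5)  cross = 12.5·27.5 − 3.5·37.5 = 212.5000; (r_i+r_j)·cross = 16·212.5000 = 3400.0000
edge 7: (3.5,27.5)→(3,10.5)  cross = 3.5·10.5 − 3·27.5 = -45.7500; (r_i+r_j)·cross = 6.5·-45.7500 = -297.3750
Σcross = 579.7500 → A = |Σcross|/2 = 289.8750 mm²
Σ(r_i+r_j)·cross = 18929.2500 → first moment M = |Σ|/6 = 3154.8750
R_c = M/A = 3154.8750/289.8750 = 10.8836 mm
θ = 285° = 4.974188 rad
V = θ·R_c·A = 4.974188·10.8836·289.8750 = 15692.943 mm³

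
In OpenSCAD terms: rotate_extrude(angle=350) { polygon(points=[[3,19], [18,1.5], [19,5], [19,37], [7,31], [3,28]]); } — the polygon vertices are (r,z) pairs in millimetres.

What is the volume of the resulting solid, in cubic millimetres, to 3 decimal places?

Volume = 28242.336 mm³

Profile (r,z), 6 vertices: (3,19) (18,1.5) (19,5) (19,37) (7,31) (3,28)
edge 0: (3,19)→(18,1.5)  cross = 3·1.5 − 18·19 = -337.5000; (r_i+r_j)·cross = 21·-337.5000 = -7087.5000
edge 1: (18,1.5)→(19,5)  cross = 18·5 − 19·1.5 = 61.5000; (r_i+r_j)·cross = 37·61.5000 = 2275.5000
edge 2: (19,5)→(19,37)  cross = 19·37 − 19·5 = 608.0000; (r_i+r_j)·cross = 38·608.0000 = 23104.0000
edge 3: (19,37)→(7,31)  cross = 19·31 − 7·37 = 330.0000; (r_i+r_j)·cross = 26·330.0000 = 8580.0000
edge 4: (7,31)→(3,28)  cross = 7·28 − 3·31 = 103.0000; (r_i+r_j)·cross = 10·103.0000 = 1030.0000
edge 5: (3,28)→(3,19)  cross = 3·19 − 3·28 = -27.0000; (r_i+r_j)·cross = 6·-27.0000 = -162.0000
Σcross = 738.0000 → A = |Σcross|/2 = 369.0000 mm²
Σ(r_i+r_j)·cross = 27740.0000 → first moment M = |Σ|/6 = 4623.3333
R_c = M/A = 4623.3333/369.0000 = 12.5294 mm
θ = 350° = 6.108652 rad
V = θ·R_c·A = 6.108652·12.5294·369.0000 = 28242.336 mm³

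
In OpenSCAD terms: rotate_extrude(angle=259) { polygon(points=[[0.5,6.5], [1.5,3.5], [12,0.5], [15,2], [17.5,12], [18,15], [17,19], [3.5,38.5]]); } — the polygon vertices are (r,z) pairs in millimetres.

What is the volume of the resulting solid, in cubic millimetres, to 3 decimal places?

Volume = 16084.252 mm³

Profile (r,z), 8 vertices: (0.5,6.5) (1.5,3.5) (12,0.5) (15,2) (17.5,12) (18,15) (17,19) (3.5,38.5)
edge 0: (0.5,6.5)→(1.5,3.5)  cross = 0.5·3.5 − 1.5·6.5 = -8.0000; (r_i+r_j)·cross = 2·-8.0000 = -16.0000
edge 1: (1.5,3.5)→(12,0.5)  cross = 1.5·0.5 − 12·3.5 = -41.2500; (r_i+r_j)·cross = 13.5·-41.2500 = -556.8750
edge 2: (12,0.5)→(15,2)  cross = 12·2 − 15·0.5 = 16.5000; (r_i+r_j)·cross = 27·16.5000 = 445.5000
edge 3: (15,2)→(17.5,12)  cross = 15·12 − 17.5·2 = 145.0000; (r_i+r_j)·cross = 32.5·145.0000 = 4712.5000
edge 4: (17.5,12)→(18,15)  cross = 17.5·15 − 18·12 = 46.5000; (r_i+r_j)·cross = 35.5·46.5000 = 1650.7500
edge 5: (18,15)→(17,19)  cross = 18·19 − 17·15 = 87.0000; (r_i+r_j)·cross = 35·87.0000 = 3045.0000
edge 6: (17,19)→(3.5,38.5)  cross = 17·38.5 − 3.5·19 = 588.0000; (r_i+r_j)·cross = 20.5·588.0000 = 12054.0000
edge 7: (3.5,38.5)→(0.5,6.5)  cross = 3.5·6.5 − 0.5·38.5 = 3.5000; (r_i+r_j)·cross = 4·3.5000 = 14.0000
Σcross = 837.2500 → A = |Σcross|/2 = 418.6250 mm²
Σ(r_i+r_j)·cross = 21348.8750 → first moment M = |Σ|/6 = 3558.1458
R_c = M/A = 3558.1458/418.6250 = 8.4996 mm
θ = 259° = 4.520403 rad
V = θ·R_c·A = 4.520403·8.4996·418.6250 = 16084.252 mm³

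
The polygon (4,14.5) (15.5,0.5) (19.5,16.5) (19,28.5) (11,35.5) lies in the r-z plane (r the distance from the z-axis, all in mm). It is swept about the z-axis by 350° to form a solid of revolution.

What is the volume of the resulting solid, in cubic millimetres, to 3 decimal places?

Profile (r,z), 5 vertices: (4,14.5) (15.5,0.5) (19.5,16.5) (19,28.5) (11,35.5)
edge 0: (4,14.5)→(15.5,0.5)  cross = 4·0.5 − 15.5·14.5 = -222.7500; (r_i+r_j)·cross = 19.5·-222.7500 = -4343.6250
edge 1: (15.5,0.5)→(19.5,16.5)  cross = 15.5·16.5 − 19.5·0.5 = 246.0000; (r_i+r_j)·cross = 35·246.0000 = 8610.0000
edge 2: (19.5,16.5)→(19,28.5)  cross = 19.5·28.5 − 19·16.5 = 242.2500; (r_i+r_j)·cross = 38.5·242.2500 = 9326.6250
edge 3: (19,28.5)→(11,35.5)  cross = 19·35.5 − 11·28.5 = 361.0000; (r_i+r_j)·cross = 30·361.0000 = 10830.0000
edge 4: (11,35.5)→(4,14.5)  cross = 11·14.5 − 4·35.5 = 17.5000; (r_i+r_j)·cross = 15·17.5000 = 262.5000
Σcross = 644.0000 → A = |Σcross|/2 = 322.0000 mm²
Σ(r_i+r_j)·cross = 24685.5000 → first moment M = |Σ|/6 = 4114.2500
R_c = M/A = 4114.2500/322.0000 = 12.7772 mm
θ = 350° = 6.108652 rad
V = θ·R_c·A = 6.108652·12.7772·322.0000 = 25132.523 mm³

Volume = 25132.523 mm³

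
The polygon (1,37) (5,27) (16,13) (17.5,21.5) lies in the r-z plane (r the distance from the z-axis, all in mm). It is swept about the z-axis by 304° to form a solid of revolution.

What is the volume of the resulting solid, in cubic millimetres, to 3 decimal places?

Volume = 6038.665 mm³

Profile (r,z), 4 vertices: (1,37) (5,27) (16,13) (17.5,21.5)
edge 0: (1,37)→(5,27)  cross = 1·27 − 5·37 = -158.0000; (r_i+r_j)·cross = 6·-158.0000 = -948.0000
edge 1: (5,27)→(16,13)  cross = 5·13 − 16·27 = -367.0000; (r_i+r_j)·cross = 21·-367.0000 = -7707.0000
edge 2: (16,13)→(17.5,21.5)  cross = 16·21.5 − 17.5·13 = 116.5000; (r_i+r_j)·cross = 33.5·116.5000 = 3902.7500
edge 3: (17.5,21.5)→(1,37)  cross = 17.5·37 − 1·21.5 = 626.0000; (r_i+r_j)·cross = 18.5·626.0000 = 11581.0000
Σcross = 217.5000 → A = |Σcross|/2 = 108.7500 mm²
Σ(r_i+r_j)·cross = 6828.7500 → first moment M = |Σ|/6 = 1138.1250
R_c = M/A = 1138.1250/108.7500 = 10.4655 mm
θ = 304° = 5.305801 rad
V = θ·R_c·A = 5.305801·10.4655·108.7500 = 6038.665 mm³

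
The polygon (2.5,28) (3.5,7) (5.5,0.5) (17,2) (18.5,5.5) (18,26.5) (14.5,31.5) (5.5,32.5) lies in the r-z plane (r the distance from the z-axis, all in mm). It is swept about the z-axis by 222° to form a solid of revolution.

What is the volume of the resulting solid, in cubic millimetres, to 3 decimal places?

Profile (r,z), 8 vertices: (2.5,28) (3.5,7) (5.5,0.5) (17,2) (18.5,5.5) (18,26.5) (14.5,31.5) (5.5,32.5)
edge 0: (2.5,28)→(3.5,7)  cross = 2.5·7 − 3.5·28 = -80.5000; (r_i+r_j)·cross = 6·-80.5000 = -483.0000
edge 1: (3.5,7)→(5.5,0.5)  cross = 3.5·0.5 − 5.5·7 = -36.7500; (r_i+r_j)·cross = 9·-36.7500 = -330.7500
edge 2: (5.5,0.5)→(17,2)  cross = 5.5·2 − 17·0.5 = 2.5000; (r_i+r_j)·cross = 22.5·2.5000 = 56.2500
edge 3: (17,2)→(18.5,5.5)  cross = 17·5.5 − 18.5·2 = 56.5000; (r_i+r_j)·cross = 35.5·56.5000 = 2005.7500
edge 4: (18.5,5.5)→(18,26.5)  cross = 18.5·26.5 − 18·5.5 = 391.2500; (r_i+r_j)·cross = 36.5·391.2500 = 14280.6250
edge 5: (18,26.5)→(14.5,31.5)  cross = 18·31.5 − 14.5·26.5 = 182.7500; (r_i+r_j)·cross = 32.5·182.7500 = 5939.3750
edge 6: (14.5,31.5)→(5.5,32.5)  cross = 14.5·32.5 − 5.5·31.5 = 298.0000; (r_i+r_j)·cross = 20·298.0000 = 5960.0000
edge 7: (5.5,32.5)→(2.5,28)  cross = 5.5·28 − 2.5·32.5 = 72.7500; (r_i+r_j)·cross = 8·72.7500 = 582.0000
Σcross = 886.5000 → A = |Σcross|/2 = 443.2500 mm²
Σ(r_i+r_j)·cross = 28010.2500 → first moment M = |Σ|/6 = 4668.3750
R_c = M/A = 4668.3750/443.2500 = 10.5321 mm
θ = 222° = 3.874631 rad
V = θ·R_c·A = 3.874631·10.5321·443.2500 = 18088.230 mm³

Volume = 18088.230 mm³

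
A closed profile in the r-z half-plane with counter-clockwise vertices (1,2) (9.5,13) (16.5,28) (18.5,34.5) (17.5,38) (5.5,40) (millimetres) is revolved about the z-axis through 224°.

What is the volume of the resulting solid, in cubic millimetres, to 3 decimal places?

Profile (r,z), 6 vertices: (1,2) (9.5,13) (16.5,28) (18.5,34.5) (17.5,38) (5.5,40)
edge 0: (1,2)→(9.5,13)  cross = 1·13 − 9.5·2 = -6.0000; (r_i+r_j)·cross = 10.5·-6.0000 = -63.0000
edge 1: (9.5,13)→(16.5,28)  cross = 9.5·28 − 16.5·13 = 51.5000; (r_i+r_j)·cross = 26·51.5000 = 1339.0000
edge 2: (16.5,28)→(18.5,34.5)  cross = 16.5·34.5 − 18.5·28 = 51.2500; (r_i+r_j)·cross = 35·51.2500 = 1793.7500
edge 3: (18.5,34.5)→(17.5,38)  cross = 18.5·38 − 17.5·34.5 = 99.2500; (r_i+r_j)·cross = 36·99.2500 = 3573.0000
edge 4: (17.5,38)→(5.5,40)  cross = 17.5·40 − 5.5·38 = 491.0000; (r_i+r_j)·cross = 23·491.0000 = 11293.0000
edge 5: (5.5,40)→(1,2)  cross = 5.5·2 − 1·40 = -29.0000; (r_i+r_j)·cross = 6.5·-29.0000 = -188.5000
Σcross = 658.0000 → A = |Σcross|/2 = 329.0000 mm²
Σ(r_i+r_j)·cross = 17747.2500 → first moment M = |Σ|/6 = 2957.8750
R_c = M/A = 2957.8750/329.0000 = 8.9905 mm
θ = 224° = 3.909538 rad
V = θ·R_c·A = 3.909538·8.9905·329.0000 = 11563.923 mm³

Volume = 11563.923 mm³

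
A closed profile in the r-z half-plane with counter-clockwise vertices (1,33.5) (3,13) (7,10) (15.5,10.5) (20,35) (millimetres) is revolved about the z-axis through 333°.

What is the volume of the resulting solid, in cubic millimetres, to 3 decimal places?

Profile (r,z), 5 vertices: (1,33.5) (3,13) (7,10) (15.5,10.5) (20,35)
edge 0: (1,33.5)→(3,13)  cross = 1·13 − 3·33.5 = -87.5000; (r_i+r_j)·cross = 4·-87.5000 = -350.0000
edge 1: (3,13)→(7,10)  cross = 3·10 − 7·13 = -61.0000; (r_i+r_j)·cross = 10·-61.0000 = -610.0000
edge 2: (7,10)→(15.5,10.5)  cross = 7·10.5 − 15.5·10 = -81.5000; (r_i+r_j)·cross = 22.5·-81.5000 = -1833.7500
edge 3: (15.5,10.5)→(20,35)  cross = 15.5·35 − 20·10.5 = 332.5000; (r_i+r_j)·cross = 35.5·332.5000 = 11803.7500
edge 4: (20,35)→(1,33.5)  cross = 20·33.5 − 1·35 = 635.0000; (r_i+r_j)·cross = 21·635.0000 = 13335.0000
Σcross = 737.5000 → A = |Σcross|/2 = 368.7500 mm²
Σ(r_i+r_j)·cross = 22345.0000 → first moment M = |Σ|/6 = 3724.1667
R_c = M/A = 3724.1667/368.7500 = 10.0994 mm
θ = 333° = 5.811946 rad
V = θ·R_c·A = 5.811946·10.0994·368.7500 = 21644.657 mm³

Volume = 21644.657 mm³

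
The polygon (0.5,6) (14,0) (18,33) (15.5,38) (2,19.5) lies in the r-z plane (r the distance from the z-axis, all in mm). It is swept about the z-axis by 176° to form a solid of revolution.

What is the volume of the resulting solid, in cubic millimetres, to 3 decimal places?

Volume = 11933.735 mm³

Profile (r,z), 5 vertices: (0.5,6) (14,0) (18,33) (15.5,38) (2,19.5)
edge 0: (0.5,6)→(14,0)  cross = 0.5·0 − 14·6 = -84.0000; (r_i+r_j)·cross = 14.5·-84.0000 = -1218.0000
edge 1: (14,0)→(18,33)  cross = 14·33 − 18·0 = 462.0000; (r_i+r_j)·cross = 32·462.0000 = 14784.0000
edge 2: (18,33)→(15.5,38)  cross = 18·38 − 15.5·33 = 172.5000; (r_i+r_j)·cross = 33.5·172.5000 = 5778.7500
edge 3: (15.5,38)→(2,19.5)  cross = 15.5·19.5 − 2·38 = 226.2500; (r_i+r_j)·cross = 17.5·226.2500 = 3959.3750
edge 4: (2,19.5)→(0.5,6)  cross = 2·6 − 0.5·19.5 = 2.2500; (r_i+r_j)·cross = 2.5·2.2500 = 5.6250
Σcross = 779.0000 → A = |Σcross|/2 = 389.5000 mm²
Σ(r_i+r_j)·cross = 23309.7500 → first moment M = |Σ|/6 = 3884.9583
R_c = M/A = 3884.9583/389.5000 = 9.9742 mm
θ = 176° = 3.071779 rad
V = θ·R_c·A = 3.071779·9.9742·389.5000 = 11933.735 mm³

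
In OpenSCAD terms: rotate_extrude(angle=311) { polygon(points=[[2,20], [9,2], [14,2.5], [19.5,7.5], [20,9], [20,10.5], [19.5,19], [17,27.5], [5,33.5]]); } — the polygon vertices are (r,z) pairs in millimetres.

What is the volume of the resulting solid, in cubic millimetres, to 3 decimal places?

Volume = 23946.525 mm³

Profile (r,z), 9 vertices: (2,20) (9,2) (14,2.5) (19.5,7.5) (20,9) (20,10.5) (19.5,19) (17,27.5) (5,33.5)
edge 0: (2,20)→(9,2)  cross = 2·2 − 9·20 = -176.0000; (r_i+r_j)·cross = 11·-176.0000 = -1936.0000
edge 1: (9,2)→(14,2.5)  cross = 9·2.5 − 14·2 = -5.5000; (r_i+r_j)·cross = 23·-5.5000 = -126.5000
edge 2: (14,2.5)→(19.5,7.5)  cross = 14·7.5 − 19.5·2.5 = 56.2500; (r_i+r_j)·cross = 33.5·56.2500 = 1884.3750
edge 3: (19.5,7.5)→(20,9)  cross = 19.5·9 − 20·7.5 = 25.5000; (r_i+r_j)·cross = 39.5·25.5000 = 1007.2500
edge 4: (20,9)→(20,10.5)  cross = 20·10.5 − 20·9 = 30.0000; (r_i+r_j)·cross = 40·30.0000 = 1200.0000
edge 5: (20,10.5)→(19.5,19)  cross = 20·19 − 19.5·10.5 = 175.2500; (r_i+r_j)·cross = 39.5·175.2500 = 6922.3750
edge 6: (19.5,19)→(17,27.5)  cross = 19.5·27.5 − 17·19 = 213.2500; (r_i+r_j)·cross = 36.5·213.2500 = 7783.6250
edge 7: (17,27.5)→(5,33.5)  cross = 17·33.5 − 5·27.5 = 432.0000; (r_i+r_j)·cross = 22·432.0000 = 9504.0000
edge 8: (5,33.5)→(2,20)  cross = 5·20 − 2·33.5 = 33.0000; (r_i+r_j)·cross = 7·33.0000 = 231.0000
Σcross = 783.7500 → A = |Σcross|/2 = 391.8750 mm²
Σ(r_i+r_j)·cross = 26470.1250 → first moment M = |Σ|/6 = 4411.6875
R_c = M/A = 4411.6875/391.8750 = 11.2579 mm
θ = 311° = 5.427974 rad
V = θ·R_c·A = 5.427974·11.2579·391.8750 = 23946.525 mm³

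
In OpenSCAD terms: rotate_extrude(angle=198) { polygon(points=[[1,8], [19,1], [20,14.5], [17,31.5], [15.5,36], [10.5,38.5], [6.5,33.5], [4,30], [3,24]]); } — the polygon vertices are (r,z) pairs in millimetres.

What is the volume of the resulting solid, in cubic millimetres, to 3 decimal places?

Profile (r,z), 9 vertices: (1,8) (19,1) (20,14.5) (17,31.5) (15.5,36) (10.5,38.5) (6.5,33.5) (4,30) (3,24)
edge 0: (1,8)→(19,1)  cross = 1·1 − 19·8 = -151.0000; (r_i+r_j)·cross = 20·-151.0000 = -3020.0000
edge 1: (19,1)→(20,14.5)  cross = 19·14.5 − 20·1 = 255.5000; (r_i+r_j)·cross = 39·255.5000 = 9964.5000
edge 2: (20,14.5)→(17,31.5)  cross = 20·31.5 − 17·14.5 = 383.5000; (r_i+r_j)·cross = 37·383.5000 = 14189.5000
edge 3: (17,31.5)→(15.5,36)  cross = 17·36 − 15.5·31.5 = 123.7500; (r_i+r_j)·cross = 32.5·123.7500 = 4021.8750
edge 4: (15.5,36)→(10.5,38.5)  cross = 15.5·38.5 − 10.5·36 = 218.7500; (r_i+r_j)·cross = 26·218.7500 = 5687.5000
edge 5: (10.5,38.5)→(6.5,33.5)  cross = 10.5·33.5 − 6.5·38.5 = 101.5000; (r_i+r_j)·cross = 17·101.5000 = 1725.5000
edge 6: (6.5,33.5)→(4,30)  cross = 6.5·30 − 4·33.5 = 61.0000; (r_i+r_j)·cross = 10.5·61.0000 = 640.5000
edge 7: (4,30)→(3,24)  cross = 4·24 − 3·30 = 6.0000; (r_i+r_j)·cross = 7·6.0000 = 42.0000
edge 8: (3,24)→(1,8)  cross = 3·8 − 1·24 = 0.0000; (r_i+r_j)·cross = 4·0.0000 = 0.0000
Σcross = 999.0000 → A = |Σcross|/2 = 499.5000 mm²
Σ(r_i+r_j)·cross = 33251.3750 → first moment M = |Σ|/6 = 5541.8958
R_c = M/A = 5541.8958/499.5000 = 11.0949 mm
θ = 198° = 3.455752 rad
V = θ·R_c·A = 3.455752·11.0949·499.5000 = 19151.417 mm³

Volume = 19151.417 mm³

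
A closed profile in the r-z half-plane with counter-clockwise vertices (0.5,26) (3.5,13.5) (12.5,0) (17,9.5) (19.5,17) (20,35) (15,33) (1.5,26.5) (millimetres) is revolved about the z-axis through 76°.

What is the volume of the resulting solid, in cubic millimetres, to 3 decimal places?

Volume = 6256.479 mm³

Profile (r,z), 8 vertices: (0.5,26) (3.5,13.5) (12.5,0) (17,9.5) (19.5,17) (20,35) (15,33) (1.5,26.5)
edge 0: (0.5,26)→(3.5,13.5)  cross = 0.5·13.5 − 3.5·26 = -84.2500; (r_i+r_j)·cross = 4·-84.2500 = -337.0000
edge 1: (3.5,13.5)→(12.5,0)  cross = 3.5·0 − 12.5·13.5 = -168.7500; (r_i+r_j)·cross = 16·-168.7500 = -2700.0000
edge 2: (12.5,0)→(17,9.5)  cross = 12.5·9.5 − 17·0 = 118.7500; (r_i+r_j)·cross = 29.5·118.7500 = 3503.1250
edge 3: (17,9.5)→(19.5,17)  cross = 17·17 − 19.5·9.5 = 103.7500; (r_i+r_j)·cross = 36.5·103.7500 = 3786.8750
edge 4: (19.5,17)→(20,35)  cross = 19.5·35 − 20·17 = 342.5000; (r_i+r_j)·cross = 39.5·342.5000 = 13528.7500
edge 5: (20,35)→(15,33)  cross = 20·33 − 15·35 = 135.0000; (r_i+r_j)·cross = 35·135.0000 = 4725.0000
edge 6: (15,33)→(1.5,26.5)  cross = 15·26.5 − 1.5·33 = 348.0000; (r_i+r_j)·cross = 16.5·348.0000 = 5742.0000
edge 7: (1.5,26.5)→(0.5,26)  cross = 1.5·26 − 0.5·26.5 = 25.7500; (r_i+r_j)·cross = 2·25.7500 = 51.5000
Σcross = 820.7500 → A = |Σcross|/2 = 410.3750 mm²
Σ(r_i+r_j)·cross = 28300.2500 → first moment M = |Σ|/6 = 4716.7083
R_c = M/A = 4716.7083/410.3750 = 11.4937 mm
θ = 76° = 1.326450 rad
V = θ·R_c·A = 1.326450·11.4937·410.3750 = 6256.479 mm³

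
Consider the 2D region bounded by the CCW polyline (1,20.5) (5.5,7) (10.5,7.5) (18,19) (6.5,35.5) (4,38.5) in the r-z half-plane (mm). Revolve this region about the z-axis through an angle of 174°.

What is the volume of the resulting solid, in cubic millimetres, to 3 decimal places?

Volume = 7399.214 mm³

Profile (r,z), 6 vertices: (1,20.5) (5.5,7) (10.5,7.5) (18,19) (6.5,35.5) (4,38.5)
edge 0: (1,20.5)→(5.5,7)  cross = 1·7 − 5.5·20.5 = -105.7500; (r_i+r_j)·cross = 6.5·-105.7500 = -687.3750
edge 1: (5.5,7)→(10.5,7.5)  cross = 5.5·7.5 − 10.5·7 = -32.2500; (r_i+r_j)·cross = 16·-32.2500 = -516.0000
edge 2: (10.5,7.5)→(18,19)  cross = 10.5·19 − 18·7.5 = 64.5000; (r_i+r_j)·cross = 28.5·64.5000 = 1838.2500
edge 3: (18,19)→(6.5,35.5)  cross = 18·35.5 − 6.5·19 = 515.5000; (r_i+r_j)·cross = 24.5·515.5000 = 12629.7500
edge 4: (6.5,35.5)→(4,38.5)  cross = 6.5·38.5 − 4·35.5 = 108.2500; (r_i+r_j)·cross = 10.5·108.2500 = 1136.6250
edge 5: (4,38.5)→(1,20.5)  cross = 4·20.5 − 1·38.5 = 43.5000; (r_i+r_j)·cross = 5·43.5000 = 217.5000
Σcross = 593.7500 → A = |Σcross|/2 = 296.8750 mm²
Σ(r_i+r_j)·cross = 14618.7500 → first moment M = |Σ|/6 = 2436.4583
R_c = M/A = 2436.4583/296.8750 = 8.2070 mm
θ = 174° = 3.036873 rad
V = θ·R_c·A = 3.036873·8.2070·296.8750 = 7399.214 mm³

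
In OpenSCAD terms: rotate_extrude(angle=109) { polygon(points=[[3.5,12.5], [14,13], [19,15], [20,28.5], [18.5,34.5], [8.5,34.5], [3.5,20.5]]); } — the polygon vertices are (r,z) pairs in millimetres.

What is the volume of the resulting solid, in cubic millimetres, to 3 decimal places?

Volume = 6962.222 mm³

Profile (r,z), 7 vertices: (3.5,12.5) (14,13) (19,15) (20,28.5) (18.5,34.5) (8.5,34.5) (3.5,20.5)
edge 0: (3.5,12.5)→(14,13)  cross = 3.5·13 − 14·12.5 = -129.5000; (r_i+r_j)·cross = 17.5·-129.5000 = -2266.2500
edge 1: (14,13)→(19,15)  cross = 14·15 − 19·13 = -37.0000; (r_i+r_j)·cross = 33·-37.0000 = -1221.0000
edge 2: (19,15)→(20,28.5)  cross = 19·28.5 − 20·15 = 241.5000; (r_i+r_j)·cross = 39·241.5000 = 9418.5000
edge 3: (20,28.5)→(18.5,34.5)  cross = 20·34.5 − 18.5·28.5 = 162.7500; (r_i+r_j)·cross = 38.5·162.7500 = 6265.8750
edge 4: (18.5,34.5)→(8.5,34.5)  cross = 18.5·34.5 − 8.5·34.5 = 345.0000; (r_i+r_j)·cross = 27·345.0000 = 9315.0000
edge 5: (8.5,34.5)→(3.5,20.5)  cross = 8.5·20.5 − 3.5·34.5 = 53.5000; (r_i+r_j)·cross = 12·53.5000 = 642.0000
edge 6: (3.5,20.5)→(3.5,12.5)  cross = 3.5·12.5 − 3.5·20.5 = -28.0000; (r_i+r_j)·cross = 7·-28.0000 = -196.0000
Σcross = 608.2500 → A = |Σcross|/2 = 304.1250 mm²
Σ(r_i+r_j)·cross = 21958.1250 → first moment M = |Σ|/6 = 3659.6875
R_c = M/A = 3659.6875/304.1250 = 12.0335 mm
θ = 109° = 1.902409 rad
V = θ·R_c·A = 1.902409·12.0335·304.1250 = 6962.222 mm³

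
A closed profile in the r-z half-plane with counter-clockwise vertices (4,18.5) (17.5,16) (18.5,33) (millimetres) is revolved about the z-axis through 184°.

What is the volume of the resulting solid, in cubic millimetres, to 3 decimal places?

Profile (r,z), 3 vertices: (4,18.5) (17.5,16) (18.5,33)
edge 0: (4,18.5)→(17.5,16)  cross = 4·16 − 17.5·18.5 = -259.7500; (r_i+r_j)·cross = 21.5·-259.7500 = -5584.6250
edge 1: (17.5,16)→(18.5,33)  cross = 17.5·33 − 18.5·16 = 281.5000; (r_i+r_j)·cross = 36·281.5000 = 10134.0000
edge 2: (18.5,33)→(4,18.5)  cross = 18.5·18.5 − 4·33 = 210.2500; (r_i+r_j)·cross = 22.5·210.2500 = 4730.6250
Σcross = 232.0000 → A = |Σcross|/2 = 116.0000 mm²
Σ(r_i+r_j)·cross = 9280.0000 → first moment M = |Σ|/6 = 1546.6667
R_c = M/A = 1546.6667/116.0000 = 13.3333 mm
θ = 184° = 3.211406 rad
V = θ·R_c·A = 3.211406·13.3333·116.0000 = 4966.974 mm³

Volume = 4966.974 mm³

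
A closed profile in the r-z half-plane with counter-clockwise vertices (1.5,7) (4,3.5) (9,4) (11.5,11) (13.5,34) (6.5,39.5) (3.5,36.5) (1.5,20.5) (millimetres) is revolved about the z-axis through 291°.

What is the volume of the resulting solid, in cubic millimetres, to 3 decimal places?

Volume = 11919.880 mm³

Profile (r,z), 8 vertices: (1.5,7) (4,3.5) (9,4) (11.5,11) (13.5,34) (6.5,39.5) (3.5,36.5) (1.5,20.5)
edge 0: (1.5,7)→(4,3.5)  cross = 1.5·3.5 − 4·7 = -22.7500; (r_i+r_j)·cross = 5.5·-22.7500 = -125.1250
edge 1: (4,3.5)→(9,4)  cross = 4·4 − 9·3.5 = -15.5000; (r_i+r_j)·cross = 13·-15.5000 = -201.5000
edge 2: (9,4)→(11.5,11)  cross = 9·11 − 11.5·4 = 53.0000; (r_i+r_j)·cross = 20.5·53.0000 = 1086.5000
edge 3: (11.5,11)→(13.5,34)  cross = 11.5·34 − 13.5·11 = 242.5000; (r_i+r_j)·cross = 25·242.5000 = 6062.5000
edge 4: (13.5,34)→(6.5,39.5)  cross = 13.5·39.5 − 6.5·34 = 312.2500; (r_i+r_j)·cross = 20·312.2500 = 6245.0000
edge 5: (6.5,39.5)→(3.5,36.5)  cross = 6.5·36.5 − 3.5·39.5 = 99.0000; (r_i+r_j)·cross = 10·99.0000 = 990.0000
edge 6: (3.5,36.5)→(1.5,20.5)  cross = 3.5·20.5 − 1.5·36.5 = 17.0000; (r_i+r_j)·cross = 5·17.0000 = 85.0000
edge 7: (1.5,20.5)→(1.5,7)  cross = 1.5·7 − 1.5·20.5 = -20.2500; (r_i+r_j)·cross = 3·-20.2500 = -60.7500
Σcross = 665.2500 → A = |Σcross|/2 = 332.6250 mm²
Σ(r_i+r_j)·cross = 14081.6250 → first moment M = |Σ|/6 = 2346.9375
R_c = M/A = 2346.9375/332.6250 = 7.0558 mm
θ = 291° = 5.078908 rad
V = θ·R_c·A = 5.078908·7.0558·332.6250 = 11919.880 mm³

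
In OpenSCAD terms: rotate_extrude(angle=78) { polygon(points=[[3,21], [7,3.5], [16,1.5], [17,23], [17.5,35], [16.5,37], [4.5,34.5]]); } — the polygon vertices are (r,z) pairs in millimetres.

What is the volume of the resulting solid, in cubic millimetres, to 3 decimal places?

Profile (r,z), 7 vertices: (3,21) (7,3.5) (16,1.5) (17,23) (17.5,35) (16.5,37) (4.5,34.5)
edge 0: (3,21)→(7,3.5)  cross = 3·3.5 − 7·21 = -136.5000; (r_i+r_j)·cross = 10·-136.5000 = -1365.0000
edge 1: (7,3.5)→(16,1.5)  cross = 7·1.5 − 16·3.5 = -45.5000; (r_i+r_j)·cross = 23·-45.5000 = -1046.5000
edge 2: (16,1.5)→(17,23)  cross = 16·23 − 17·1.5 = 342.5000; (r_i+r_j)·cross = 33·342.5000 = 11302.5000
edge 3: (17,23)→(17.5,35)  cross = 17·35 − 17.5·23 = 192.5000; (r_i+r_j)·cross = 34.5·192.5000 = 6641.2500
edge 4: (17.5,35)→(16.5,37)  cross = 17.5·37 − 16.5·35 = 70.0000; (r_i+r_j)·cross = 34·70.0000 = 2380.0000
edge 5: (16.5,37)→(4.5,34.5)  cross = 16.5·34.5 − 4.5·37 = 402.7500; (r_i+r_j)·cross = 21·402.7500 = 8457.7500
edge 6: (4.5,34.5)→(3,21)  cross = 4.5·21 − 3·34.5 = -9.0000; (r_i+r_j)·cross = 7.5·-9.0000 = -67.5000
Σcross = 816.7500 → A = |Σcross|/2 = 408.3750 mm²
Σ(r_i+r_j)·cross = 26302.5000 → first moment M = |Σ|/6 = 4383.7500
R_c = M/A = 4383.7500/408.3750 = 10.7346 mm
θ = 78° = 1.361357 rad
V = θ·R_c·A = 1.361357·10.7346·408.3750 = 5967.848 mm³

Volume = 5967.848 mm³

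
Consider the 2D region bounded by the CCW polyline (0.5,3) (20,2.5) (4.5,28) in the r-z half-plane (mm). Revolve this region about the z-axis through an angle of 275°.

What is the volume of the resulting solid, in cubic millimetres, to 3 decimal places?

Profile (r,z), 3 vertices: (0.5,3) (20,2.5) (4.5,28)
edge 0: (0.5,3)→(20,2.5)  cross = 0.5·2.5 − 20·3 = -58.7500; (r_i+r_j)·cross = 20.5·-58.7500 = -1204.3750
edge 1: (20,2.5)→(4.5,28)  cross = 20·28 − 4.5·2.5 = 548.7500; (r_i+r_j)·cross = 24.5·548.7500 = 13444.3750
edge 2: (4.5,28)→(0.5,3)  cross = 4.5·3 − 0.5·28 = -0.5000; (r_i+r_j)·cross = 5·-0.5000 = -2.5000
Σcross = 489.5000 → A = |Σcross|/2 = 244.7500 mm²
Σ(r_i+r_j)·cross = 12237.5000 → first moment M = |Σ|/6 = 2039.5833
R_c = M/A = 2039.5833/244.7500 = 8.3333 mm
θ = 275° = 4.799655 rad
V = θ·R_c·A = 4.799655·8.3333·244.7500 = 9789.297 mm³

Volume = 9789.297 mm³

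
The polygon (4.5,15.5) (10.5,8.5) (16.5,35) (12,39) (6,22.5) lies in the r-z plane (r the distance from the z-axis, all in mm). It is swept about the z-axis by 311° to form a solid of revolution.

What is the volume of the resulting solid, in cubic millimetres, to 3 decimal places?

Profile (r,z), 5 vertices: (4.5,15.5) (10.5,8.5) (16.5,35) (12,39) (6,22.5)
edge 0: (4.5,15.5)→(10.5,8.5)  cross = 4.5·8.5 − 10.5·15.5 = -124.5000; (r_i+r_j)·cross = 15·-124.5000 = -1867.5000
edge 1: (10.5,8.5)→(16.5,35)  cross = 10.5·35 − 16.5·8.5 = 227.2500; (r_i+r_j)·cross = 27·227.2500 = 6135.7500
edge 2: (16.5,35)→(12,39)  cross = 16.5·39 − 12·35 = 223.5000; (r_i+r_j)·cross = 28.5·223.5000 = 6369.7500
edge 3: (12,39)→(6,22.5)  cross = 12·22.5 − 6·39 = 36.0000; (r_i+r_j)·cross = 18·36.0000 = 648.0000
edge 4: (6,22.5)→(4.5,15.5)  cross = 6·15.5 − 4.5·22.5 = -8.2500; (r_i+r_j)·cross = 10.5·-8.2500 = -86.6250
Σcross = 354.0000 → A = |Σcross|/2 = 177.0000 mm²
Σ(r_i+r_j)·cross = 11199.3750 → first moment M = |Σ|/6 = 1866.5625
R_c = M/A = 1866.5625/177.0000 = 10.5456 mm
θ = 311° = 5.427974 rad
V = θ·R_c·A = 5.427974·10.5456·177.0000 = 10131.653 mm³

Volume = 10131.653 mm³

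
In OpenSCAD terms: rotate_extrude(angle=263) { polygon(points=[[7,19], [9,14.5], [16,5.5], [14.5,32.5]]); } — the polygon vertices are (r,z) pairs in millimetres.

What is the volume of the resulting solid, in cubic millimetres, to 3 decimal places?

Volume = 6720.937 mm³

Profile (r,z), 4 vertices: (7,19) (9,14.5) (16,5.5) (14.5,32.5)
edge 0: (7,19)→(9,14.5)  cross = 7·14.5 − 9·19 = -69.5000; (r_i+r_j)·cross = 16·-69.5000 = -1112.0000
edge 1: (9,14.5)→(16,5.5)  cross = 9·5.5 − 16·14.5 = -182.5000; (r_i+r_j)·cross = 25·-182.5000 = -4562.5000
edge 2: (16,5.5)→(14.5,32.5)  cross = 16·32.5 − 14.5·5.5 = 440.2500; (r_i+r_j)·cross = 30.5·440.2500 = 13427.6250
edge 3: (14.5,32.5)→(7,19)  cross = 14.5·19 − 7·32.5 = 48.0000; (r_i+r_j)·cross = 21.5·48.0000 = 1032.0000
Σcross = 236.2500 → A = |Σcross|/2 = 118.1250 mm²
Σ(r_i+r_j)·cross = 8785.1250 → first moment M = |Σ|/6 = 1464.1875
R_c = M/A = 1464.1875/118.1250 = 12.3952 mm
θ = 263° = 4.590216 rad
V = θ·R_c·A = 4.590216·12.3952·118.1250 = 6720.937 mm³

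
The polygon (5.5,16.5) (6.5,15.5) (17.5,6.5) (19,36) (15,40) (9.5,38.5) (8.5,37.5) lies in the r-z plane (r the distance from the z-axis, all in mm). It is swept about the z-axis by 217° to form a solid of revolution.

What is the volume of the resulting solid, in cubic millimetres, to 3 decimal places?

Profile (r,z), 7 vertices: (5.5,16.5) (6.5,15.5) (17.5,6.5) (19,36) (15,40) (9.5,38.5) (8.5,37.5)
edge 0: (5.5,16.5)→(6.5,15.5)  cross = 5.5·15.5 − 6.5·16.5 = -22.0000; (r_i+r_j)·cross = 12·-22.0000 = -264.0000
edge 1: (6.5,15.5)→(17.5,6.5)  cross = 6.5·6.5 − 17.5·15.5 = -229.0000; (r_i+r_j)·cross = 24·-229.0000 = -5496.0000
edge 2: (17.5,6.5)→(19,36)  cross = 17.5·36 − 19·6.5 = 506.5000; (r_i+r_j)·cross = 36.5·506.5000 = 18487.2500
edge 3: (19,36)→(15,40)  cross = 19·40 − 15·36 = 220.0000; (r_i+r_j)·cross = 34·220.0000 = 7480.0000
edge 4: (15,40)→(9.5,38.5)  cross = 15·38.5 − 9.5·40 = 197.5000; (r_i+r_j)·cross = 24.5·197.5000 = 4838.7500
edge 5: (9.5,38.5)→(8.5,37.5)  cross = 9.5·37.5 − 8.5·38.5 = 29.0000; (r_i+r_j)·cross = 18·29.0000 = 522.0000
edge 6: (8.5,37.5)→(5.5,16.5)  cross = 8.5·16.5 − 5.5·37.5 = -66.0000; (r_i+r_j)·cross = 14·-66.0000 = -924.0000
Σcross = 636.0000 → A = |Σcross|/2 = 318.0000 mm²
Σ(r_i+r_j)·cross = 24644.0000 → first moment M = |Σ|/6 = 4107.3333
R_c = M/A = 4107.3333/318.0000 = 12.9161 mm
θ = 217° = 3.787364 rad
V = θ·R_c·A = 3.787364·12.9161·318.0000 = 15555.968 mm³

Volume = 15555.968 mm³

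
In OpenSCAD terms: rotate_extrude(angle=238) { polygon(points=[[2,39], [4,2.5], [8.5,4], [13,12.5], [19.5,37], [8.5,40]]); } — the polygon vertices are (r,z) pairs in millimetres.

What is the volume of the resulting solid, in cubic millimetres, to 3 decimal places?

Volume = 16324.849 mm³

Profile (r,z), 6 vertices: (2,39) (4,2.5) (8.5,4) (13,12.5) (19.5,37) (8.5,40)
edge 0: (2,39)→(4,2.5)  cross = 2·2.5 − 4·39 = -151.0000; (r_i+r_j)·cross = 6·-151.0000 = -906.0000
edge 1: (4,2.5)→(8.5,4)  cross = 4·4 − 8.5·2.5 = -5.2500; (r_i+r_j)·cross = 12.5·-5.2500 = -65.6250
edge 2: (8.5,4)→(13,12.5)  cross = 8.5·12.5 − 13·4 = 54.2500; (r_i+r_j)·cross = 21.5·54.2500 = 1166.3750
edge 3: (13,12.5)→(19.5,37)  cross = 13·37 − 19.5·12.5 = 237.2500; (r_i+r_j)·cross = 32.5·237.2500 = 7710.6250
edge 4: (19.5,37)→(8.5,40)  cross = 19.5·40 − 8.5·37 = 465.5000; (r_i+r_j)·cross = 28·465.5000 = 13034.0000
edge 5: (8.5,40)→(2,39)  cross = 8.5·39 − 2·40 = 251.5000; (r_i+r_j)·cross = 10.5·251.5000 = 2640.7500
Σcross = 852.2500 → A = |Σcross|/2 = 426.1250 mm²
Σ(r_i+r_j)·cross = 23580.1250 → first moment M = |Σ|/6 = 3930.0208
R_c = M/A = 3930.0208/426.1250 = 9.2227 mm
θ = 238° = 4.153884 rad
V = θ·R_c·A = 4.153884·9.2227·426.1250 = 16324.849 mm³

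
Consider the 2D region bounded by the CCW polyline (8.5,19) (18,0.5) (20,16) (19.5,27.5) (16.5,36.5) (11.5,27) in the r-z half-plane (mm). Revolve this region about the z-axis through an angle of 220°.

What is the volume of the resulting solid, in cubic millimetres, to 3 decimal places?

Profile (r,z), 6 vertices: (8.5,19) (18,0.5) (20,16) (19.5,27.5) (16.5,36.5) (11.5,27)
edge 0: (8.5,19)→(18,0.5)  cross = 8.5·0.5 − 18·19 = -337.7500; (r_i+r_j)·cross = 26.5·-337.7500 = -8950.3750
edge 1: (18,0.5)→(20,16)  cross = 18·16 − 20·0.5 = 278.0000; (r_i+r_j)·cross = 38·278.0000 = 10564.0000
edge 2: (20,16)→(19.5,27.5)  cross = 20·27.5 − 19.5·16 = 238.0000; (r_i+r_j)·cross = 39.5·238.0000 = 9401.0000
edge 3: (19.5,27.5)→(16.5,36.5)  cross = 19.5·36.5 − 16.5·27.5 = 258.0000; (r_i+r_j)·cross = 36·258.0000 = 9288.0000
edge 4: (16.5,36.5)→(11.5,27)  cross = 16.5·27 − 11.5·36.5 = 25.7500; (r_i+r_j)·cross = 28·25.7500 = 721.0000
edge 5: (11.5,27)→(8.5,19)  cross = 11.5·19 − 8.5·27 = -11.0000; (r_i+r_j)·cross = 20·-11.0000 = -220.0000
Σcross = 451.0000 → A = |Σcross|/2 = 225.5000 mm²
Σ(r_i+r_j)·cross = 20803.6250 → first moment M = |Σ|/6 = 3467.2708
R_c = M/A = 3467.2708/225.5000 = 15.3759 mm
θ = 220° = 3.839724 rad
V = θ·R_c·A = 3.839724·15.3759·225.5000 = 13313.364 mm³

Volume = 13313.364 mm³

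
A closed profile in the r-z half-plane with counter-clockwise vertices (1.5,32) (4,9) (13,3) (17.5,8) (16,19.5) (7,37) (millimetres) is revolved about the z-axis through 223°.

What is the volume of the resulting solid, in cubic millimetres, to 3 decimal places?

Profile (r,z), 6 vertices: (1.5,32) (4,9) (13,3) (17.5,8) (16,19.5) (7,37)
edge 0: (1.5,32)→(4,9)  cross = 1.5·9 − 4·32 = -114.5000; (r_i+r_j)·cross = 5.5·-114.5000 = -629.7500
edge 1: (4,9)→(13,3)  cross = 4·3 − 13·9 = -105.0000; (r_i+r_j)·cross = 17·-105.0000 = -1785.0000
edge 2: (13,3)→(17.5,8)  cross = 13·8 − 17.5·3 = 51.5000; (r_i+r_j)·cross = 30.5·51.5000 = 1570.7500
edge 3: (17.5,8)→(16,19.5)  cross = 17.5·19.5 − 16·8 = 213.2500; (r_i+r_j)·cross = 33.5·213.2500 = 7143.8750
edge 4: (16,19.5)→(7,37)  cross = 16·37 − 7·19.5 = 455.5000; (r_i+r_j)·cross = 23·455.5000 = 10476.5000
edge 5: (7,37)→(1.5,32)  cross = 7·32 − 1.5·37 = 168.5000; (r_i+r_j)·cross = 8.5·168.5000 = 1432.2500
Σcross = 669.2500 → A = |Σcross|/2 = 334.6250 mm²
Σ(r_i+r_j)·cross = 18208.6250 → first moment M = |Σ|/6 = 3034.7708
R_c = M/A = 3034.7708/334.6250 = 9.0692 mm
θ = 223° = 3.892084 rad
V = θ·R_c·A = 3.892084·9.0692·334.6250 = 11811.584 mm³

Volume = 11811.584 mm³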